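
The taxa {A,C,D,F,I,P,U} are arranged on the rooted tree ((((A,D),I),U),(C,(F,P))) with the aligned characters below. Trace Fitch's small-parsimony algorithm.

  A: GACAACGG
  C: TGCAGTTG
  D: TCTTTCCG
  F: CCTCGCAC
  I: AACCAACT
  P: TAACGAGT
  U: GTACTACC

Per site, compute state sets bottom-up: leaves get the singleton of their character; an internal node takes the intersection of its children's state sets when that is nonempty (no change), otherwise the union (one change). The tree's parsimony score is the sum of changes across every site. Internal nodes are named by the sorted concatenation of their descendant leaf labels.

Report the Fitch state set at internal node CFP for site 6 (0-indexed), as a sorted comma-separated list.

A,G,T

AD@0: {G} ∪ {T} = {G,T} (union, +1)
ADI@0: {G,T} ∪ {A} = {A,G,T} (union, +1)
ADIU@0: {A,G,T} ∩ {G} = {G} (intersection, +0)
FP@0: {C} ∪ {T} = {C,T} (union, +1)
CFP@0: {T} ∩ {C,T} = {T} (intersection, +0)
ACDFIPU@0: {G} ∪ {T} = {G,T} (union, +1)
AD@1: {A} ∪ {C} = {A,C} (union, +1)
ADI@1: {A,C} ∩ {A} = {A} (intersection, +0)
ADIU@1: {A} ∪ {T} = {A,T} (union, +1)
FP@1: {C} ∪ {A} = {A,C} (union, +1)
CFP@1: {G} ∪ {A,C} = {A,C,G} (union, +1)
ACDFIPU@1: {A,T} ∩ {A,C,G} = {A} (intersection, +0)
AD@2: {C} ∪ {T} = {C,T} (union, +1)
ADI@2: {C,T} ∩ {C} = {C} (intersection, +0)
ADIU@2: {C} ∪ {A} = {A,C} (union, +1)
FP@2: {T} ∪ {A} = {A,T} (union, +1)
CFP@2: {C} ∪ {A,T} = {A,C,T} (union, +1)
ACDFIPU@2: {A,C} ∩ {A,C,T} = {A,C} (intersection, +0)
AD@3: {A} ∪ {T} = {A,T} (union, +1)
ADI@3: {A,T} ∪ {C} = {A,C,T} (union, +1)
ADIU@3: {A,C,T} ∩ {C} = {C} (intersection, +0)
FP@3: {C} ∩ {C} = {C} (intersection, +0)
CFP@3: {A} ∪ {C} = {A,C} (union, +1)
ACDFIPU@3: {C} ∩ {A,C} = {C} (intersection, +0)
AD@4: {A} ∪ {T} = {A,T} (union, +1)
ADI@4: {A,T} ∩ {A} = {A} (intersection, +0)
ADIU@4: {A} ∪ {T} = {A,T} (union, +1)
FP@4: {G} ∩ {G} = {G} (intersection, +0)
CFP@4: {G} ∩ {G} = {G} (intersection, +0)
ACDFIPU@4: {A,T} ∪ {G} = {A,G,T} (union, +1)
AD@5: {C} ∩ {C} = {C} (intersection, +0)
ADI@5: {C} ∪ {A} = {A,C} (union, +1)
ADIU@5: {A,C} ∩ {A} = {A} (intersection, +0)
FP@5: {C} ∪ {A} = {A,C} (union, +1)
CFP@5: {T} ∪ {A,C} = {A,C,T} (union, +1)
ACDFIPU@5: {A} ∩ {A,C,T} = {A} (intersection, +0)
AD@6: {G} ∪ {C} = {C,G} (union, +1)
ADI@6: {C,G} ∩ {C} = {C} (intersection, +0)
ADIU@6: {C} ∩ {C} = {C} (intersection, +0)
FP@6: {A} ∪ {G} = {A,G} (union, +1)
CFP@6: {T} ∪ {A,G} = {A,G,T} (union, +1)
ACDFIPU@6: {C} ∪ {A,G,T} = {A,C,G,T} (union, +1)
AD@7: {G} ∩ {G} = {G} (intersection, +0)
ADI@7: {G} ∪ {T} = {G,T} (union, +1)
ADIU@7: {G,T} ∪ {C} = {C,G,T} (union, +1)
FP@7: {C} ∪ {T} = {C,T} (union, +1)
CFP@7: {G} ∪ {C,T} = {C,G,T} (union, +1)
ACDFIPU@7: {C,G,T} ∩ {C,G,T} = {C,G,T} (intersection, +0)
per-site changes: [4, 4, 4, 3, 3, 3, 4, 4]; total = 29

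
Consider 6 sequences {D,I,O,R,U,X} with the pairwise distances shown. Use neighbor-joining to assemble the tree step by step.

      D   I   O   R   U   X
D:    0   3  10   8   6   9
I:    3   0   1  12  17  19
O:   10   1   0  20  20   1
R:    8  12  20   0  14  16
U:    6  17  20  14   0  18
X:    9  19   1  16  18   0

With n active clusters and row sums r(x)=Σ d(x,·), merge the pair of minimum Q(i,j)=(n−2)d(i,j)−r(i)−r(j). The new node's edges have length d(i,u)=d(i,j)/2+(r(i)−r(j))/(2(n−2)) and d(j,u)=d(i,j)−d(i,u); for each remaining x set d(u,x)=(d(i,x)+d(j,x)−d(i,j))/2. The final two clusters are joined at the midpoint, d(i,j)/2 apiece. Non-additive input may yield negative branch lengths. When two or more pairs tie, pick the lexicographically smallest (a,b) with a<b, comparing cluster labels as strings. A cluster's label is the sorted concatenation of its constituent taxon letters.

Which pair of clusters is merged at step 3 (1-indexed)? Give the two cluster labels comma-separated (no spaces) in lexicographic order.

D,IOX

iteration 1: select O,X (d=1, Q=-111); attach at lengths (-7/8, 15/8); label the merged cluster OX
  updated: d(D,OX)=9, d(I,OX)=19/2, d(OX,R)=35/2, d(OX,U)=37/2
iteration 2: select I,OX (d=19/2, Q=-135/2); attach at lengths (31/12, 83/12); label the merged cluster IOX
  updated: d(D,IOX)=5/4, d(IOX,R)=10, d(IOX,U)=13
iteration 3: select D,IOX (d=5/4, Q=-37); attach at lengths (-13/8, 23/8); label the merged cluster DIOX
  updated: d(DIOX,R)=67/8, d(DIOX,U)=71/8
iteration 4: select DIOX,R (d=67/8, Q=-125/4); attach at lengths (13/8, 27/4); label the merged cluster DIORX
  updated: d(DIORX,U)=29/4
iteration 5: select DIORX,U (d=29/4); attach at lengths (29/8, 29/8); label the merged cluster DIORUX
final tree: (((D:-13/8,(I:31/12,(O:-7/8,X:15/8):83/12):23/8):13/8,R:27/4):29/8,U:29/8)
total length: 219/8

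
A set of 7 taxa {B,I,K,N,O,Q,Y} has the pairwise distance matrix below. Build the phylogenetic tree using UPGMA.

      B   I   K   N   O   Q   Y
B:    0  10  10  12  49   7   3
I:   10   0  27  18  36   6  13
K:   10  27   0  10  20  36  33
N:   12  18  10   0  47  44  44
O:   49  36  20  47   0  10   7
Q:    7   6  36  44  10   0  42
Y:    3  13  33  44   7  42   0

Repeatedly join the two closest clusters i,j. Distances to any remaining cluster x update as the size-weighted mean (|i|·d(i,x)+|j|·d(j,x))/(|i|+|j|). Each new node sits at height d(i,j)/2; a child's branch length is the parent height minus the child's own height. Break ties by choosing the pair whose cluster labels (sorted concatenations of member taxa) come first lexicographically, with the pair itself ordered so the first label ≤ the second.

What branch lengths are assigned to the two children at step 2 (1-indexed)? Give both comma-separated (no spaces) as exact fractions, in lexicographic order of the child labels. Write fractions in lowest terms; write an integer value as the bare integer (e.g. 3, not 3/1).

iteration 1: select B,Y (d=3); attach at lengths (3/2, 3/2); label the merged cluster BY
  updated: d(BY,I)=23/2, d(BY,K)=43/2, d(BY,N)=28, d(BY,O)=28, d(BY,Q)=49/2
iteration 2: select I,Q (d=6); attach at lengths (3, 3); label the merged cluster IQ
  updated: d(BY,IQ)=18, d(IQ,K)=63/2, d(IQ,N)=31, d(IQ,O)=23
iteration 3: select K,N (d=10); attach at lengths (5, 5); label the merged cluster KN
  updated: d(BY,KN)=99/4, d(IQ,KN)=125/4, d(KN,O)=67/2
iteration 4: select BY,IQ (d=18); attach at lengths (15/2, 6); label the merged cluster BIQY
  updated: d(BIQY,KN)=28, d(BIQY,O)=51/2
iteration 5: select BIQY,O (d=51/2); attach at lengths (15/4, 51/4); label the merged cluster BIOQY
  updated: d(BIOQY,KN)=291/10
iteration 6: select BIOQY,KN (d=291/10); attach at lengths (9/5, 191/20); label the merged cluster BIKNOQY
final tree: ((((B:3/2,Y:3/2):15/2,(I:3,Q:3):6):15/4,O:51/4):9/5,(K:5,N:5):191/20)
total length: 1207/20

3,3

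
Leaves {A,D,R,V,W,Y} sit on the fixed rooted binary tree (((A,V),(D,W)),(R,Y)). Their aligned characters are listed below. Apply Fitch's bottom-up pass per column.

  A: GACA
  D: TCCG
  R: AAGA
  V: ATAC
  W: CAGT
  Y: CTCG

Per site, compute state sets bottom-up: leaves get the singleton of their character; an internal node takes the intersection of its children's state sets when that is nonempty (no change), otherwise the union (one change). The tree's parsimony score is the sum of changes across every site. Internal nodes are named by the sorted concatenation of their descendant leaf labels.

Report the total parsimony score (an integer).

AV@0: {G} ∪ {A} = {A,G} (union, +1)
DW@0: {T} ∪ {C} = {C,T} (union, +1)
ADVW@0: {A,G} ∪ {C,T} = {A,C,G,T} (union, +1)
RY@0: {A} ∪ {C} = {A,C} (union, +1)
ADRVWY@0: {A,C,G,T} ∩ {A,C} = {A,C} (intersection, +0)
AV@1: {A} ∪ {T} = {A,T} (union, +1)
DW@1: {C} ∪ {A} = {A,C} (union, +1)
ADVW@1: {A,T} ∩ {A,C} = {A} (intersection, +0)
RY@1: {A} ∪ {T} = {A,T} (union, +1)
ADRVWY@1: {A} ∩ {A,T} = {A} (intersection, +0)
AV@2: {C} ∪ {A} = {A,C} (union, +1)
DW@2: {C} ∪ {G} = {C,G} (union, +1)
ADVW@2: {A,C} ∩ {C,G} = {C} (intersection, +0)
RY@2: {G} ∪ {C} = {C,G} (union, +1)
ADRVWY@2: {C} ∩ {C,G} = {C} (intersection, +0)
AV@3: {A} ∪ {C} = {A,C} (union, +1)
DW@3: {G} ∪ {T} = {G,T} (union, +1)
ADVW@3: {A,C} ∪ {G,T} = {A,C,G,T} (union, +1)
RY@3: {A} ∪ {G} = {A,G} (union, +1)
ADRVWY@3: {A,C,G,T} ∩ {A,G} = {A,G} (intersection, +0)
per-site changes: [4, 3, 3, 4]; total = 14

14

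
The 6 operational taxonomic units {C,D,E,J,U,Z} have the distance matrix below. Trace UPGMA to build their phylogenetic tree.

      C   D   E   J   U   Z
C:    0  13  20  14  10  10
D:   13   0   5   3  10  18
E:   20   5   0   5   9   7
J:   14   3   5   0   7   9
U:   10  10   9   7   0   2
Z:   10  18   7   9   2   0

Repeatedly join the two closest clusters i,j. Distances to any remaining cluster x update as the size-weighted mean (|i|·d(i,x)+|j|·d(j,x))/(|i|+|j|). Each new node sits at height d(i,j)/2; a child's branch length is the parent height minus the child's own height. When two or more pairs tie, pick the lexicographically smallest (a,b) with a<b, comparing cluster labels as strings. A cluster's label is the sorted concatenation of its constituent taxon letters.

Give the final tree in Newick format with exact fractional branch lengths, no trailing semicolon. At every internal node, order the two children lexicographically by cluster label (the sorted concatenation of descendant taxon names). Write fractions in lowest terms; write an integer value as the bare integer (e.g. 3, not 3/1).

1. join U+Z (d=2) ⇒ UZ; edges |U|=1, |Z|=1
  updated: d(C,UZ)=10, d(D,UZ)=14, d(E,UZ)=8, d(J,UZ)=8
2. join D+J (d=3) ⇒ DJ; edges |D|=3/2, |J|=3/2
  updated: d(C,DJ)=27/2, d(DJ,E)=5, d(DJ,UZ)=11
3. join DJ+E (d=5) ⇒ DEJ; edges |DJ|=1, |E|=5/2
  updated: d(C,DEJ)=47/3, d(DEJ,UZ)=10
4. join C+UZ (d=10) ⇒ CUZ; edges |C|=5, |UZ|=4
  updated: d(CUZ,DEJ)=107/9
5. join CUZ+DEJ (d=107/9) ⇒ CDEJUZ; edges |CUZ|=17/18, |DEJ|=31/9
final tree: ((C:5,(U:1,Z:1):4):17/18,((D:3/2,J:3/2):1,E:5/2):31/9)
total length: 197/9

((C:5,(U:1,Z:1):4):17/18,((D:3/2,J:3/2):1,E:5/2):31/9)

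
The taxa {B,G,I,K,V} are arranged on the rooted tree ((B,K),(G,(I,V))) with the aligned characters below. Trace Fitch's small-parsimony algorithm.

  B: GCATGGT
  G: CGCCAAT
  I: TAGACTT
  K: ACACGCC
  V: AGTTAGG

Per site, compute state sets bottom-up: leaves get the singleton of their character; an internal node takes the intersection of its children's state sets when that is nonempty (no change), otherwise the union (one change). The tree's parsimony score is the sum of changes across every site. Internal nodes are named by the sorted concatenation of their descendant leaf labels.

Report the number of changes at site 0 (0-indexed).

[col 0] BK: children B:{G}, K:{A} ∪→ {A,G}; cost 1
[col 0] IV: children I:{T}, V:{A} ∪→ {A,T}; cost 1
[col 0] GIV: children G:{C}, IV:{A,T} ∪→ {A,C,T}; cost 1
[col 0] BGIKV: children BK:{A,G}, GIV:{A,C,T} ∩→ {A}; cost 0
[col 1] BK: children B:{C}, K:{C} ∩→ {C}; cost 0
[col 1] IV: children I:{A}, V:{G} ∪→ {A,G}; cost 1
[col 1] GIV: children G:{G}, IV:{A,G} ∩→ {G}; cost 0
[col 1] BGIKV: children BK:{C}, GIV:{G} ∪→ {C,G}; cost 1
[col 2] BK: children B:{A}, K:{A} ∩→ {A}; cost 0
[col 2] IV: children I:{G}, V:{T} ∪→ {G,T}; cost 1
[col 2] GIV: children G:{C}, IV:{G,T} ∪→ {C,G,T}; cost 1
[col 2] BGIKV: children BK:{A}, GIV:{C,G,T} ∪→ {A,C,G,T}; cost 1
[col 3] BK: children B:{T}, K:{C} ∪→ {C,T}; cost 1
[col 3] IV: children I:{A}, V:{T} ∪→ {A,T}; cost 1
[col 3] GIV: children G:{C}, IV:{A,T} ∪→ {A,C,T}; cost 1
[col 3] BGIKV: children BK:{C,T}, GIV:{A,C,T} ∩→ {C,T}; cost 0
[col 4] BK: children B:{G}, K:{G} ∩→ {G}; cost 0
[col 4] IV: children I:{C}, V:{A} ∪→ {A,C}; cost 1
[col 4] GIV: children G:{A}, IV:{A,C} ∩→ {A}; cost 0
[col 4] BGIKV: children BK:{G}, GIV:{A} ∪→ {A,G}; cost 1
[col 5] BK: children B:{G}, K:{C} ∪→ {C,G}; cost 1
[col 5] IV: children I:{T}, V:{G} ∪→ {G,T}; cost 1
[col 5] GIV: children G:{A}, IV:{G,T} ∪→ {A,G,T}; cost 1
[col 5] BGIKV: children BK:{C,G}, GIV:{A,G,T} ∩→ {G}; cost 0
[col 6] BK: children B:{T}, K:{C} ∪→ {C,T}; cost 1
[col 6] IV: children I:{T}, V:{G} ∪→ {G,T}; cost 1
[col 6] GIV: children G:{T}, IV:{G,T} ∩→ {T}; cost 0
[col 6] BGIKV: children BK:{C,T}, GIV:{T} ∩→ {T}; cost 0
per-site changes: [3, 2, 3, 3, 2, 3, 2]; total = 18

3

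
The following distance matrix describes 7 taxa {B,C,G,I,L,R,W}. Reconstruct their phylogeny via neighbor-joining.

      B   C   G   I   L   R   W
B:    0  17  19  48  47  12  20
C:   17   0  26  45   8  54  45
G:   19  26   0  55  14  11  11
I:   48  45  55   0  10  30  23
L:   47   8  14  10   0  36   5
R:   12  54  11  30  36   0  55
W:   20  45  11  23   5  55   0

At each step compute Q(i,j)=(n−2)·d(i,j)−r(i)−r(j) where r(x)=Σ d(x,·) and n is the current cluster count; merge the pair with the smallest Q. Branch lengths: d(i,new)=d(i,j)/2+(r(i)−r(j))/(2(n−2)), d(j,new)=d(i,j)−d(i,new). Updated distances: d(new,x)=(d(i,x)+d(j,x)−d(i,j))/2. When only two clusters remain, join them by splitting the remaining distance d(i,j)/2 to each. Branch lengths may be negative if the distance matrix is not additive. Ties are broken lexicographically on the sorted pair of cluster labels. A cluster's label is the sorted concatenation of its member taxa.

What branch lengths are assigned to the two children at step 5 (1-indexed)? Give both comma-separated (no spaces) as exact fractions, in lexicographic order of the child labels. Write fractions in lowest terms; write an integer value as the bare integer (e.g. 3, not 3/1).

111/32,499/32

step 1: merge (B,R) at d=12, Q=-301; branch lengths B→5/2, R→19/2; new cluster BR
  updated: d(BR,C)=59/2, d(BR,G)=9, d(BR,I)=33, d(BR,L)=71/2, d(BR,W)=63/2
step 2: merge (BR,G) at d=9, Q=-435/2; branch lengths BR→119/16, G→25/16; new cluster BGR
  updated: d(BGR,C)=93/4, d(BGR,I)=79/2, d(BGR,L)=81/4, d(BGR,W)=67/4
step 3: merge (BGR,C) at d=93/4, Q=-605/4; branch lengths BGR→193/24, C→365/24; new cluster BCGR
  updated: d(BCGR,I)=245/8, d(BCGR,L)=5/2, d(BCGR,W)=77/4
step 4: merge (BCGR,L) at d=5/2, Q=-519/8; branch lengths BCGR→319/32, L→-239/32; new cluster BCGLR
  updated: d(BCGLR,I)=305/16, d(BCGLR,W)=87/8
step 5: merge (BCGLR,I) at d=305/16, Q=-847/16; branch lengths BCGLR→111/32, I→499/32; new cluster BCGILR
  updated: d(BCGILR,W)=237/32
step 6: merge (BCGILR,W) at d=237/32; branch lengths BCGILR→237/64, W→237/64; new cluster BCGILRW
final tree: ((((((B:5/2,R:19/2):119/16,G:25/16):193/24,C:365/24):319/32,L:-239/32):111/32,I:499/32):237/64,W:237/64)
total length: 2343/32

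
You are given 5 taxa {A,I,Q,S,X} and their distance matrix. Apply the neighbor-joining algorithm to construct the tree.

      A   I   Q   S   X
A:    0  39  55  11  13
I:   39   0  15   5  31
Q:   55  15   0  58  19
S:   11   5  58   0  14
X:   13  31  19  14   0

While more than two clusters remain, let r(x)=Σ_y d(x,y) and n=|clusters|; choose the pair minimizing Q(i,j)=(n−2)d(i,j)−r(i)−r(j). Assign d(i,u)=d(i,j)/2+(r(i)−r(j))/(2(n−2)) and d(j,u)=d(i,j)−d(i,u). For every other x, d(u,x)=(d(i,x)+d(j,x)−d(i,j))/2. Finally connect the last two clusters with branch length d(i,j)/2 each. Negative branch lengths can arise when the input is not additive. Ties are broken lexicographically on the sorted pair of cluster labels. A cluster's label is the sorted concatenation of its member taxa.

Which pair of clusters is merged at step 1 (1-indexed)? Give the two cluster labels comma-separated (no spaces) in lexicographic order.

I,Q

step 1: merge (I,Q) at d=15, Q=-192; branch lengths I→-2, Q→17; new cluster IQ
  updated: d(A,IQ)=79/2, d(IQ,S)=24, d(IQ,X)=35/2
step 2: merge (A,S) at d=11, Q=-181/2; branch lengths A→73/8, S→15/8; new cluster AS
  updated: d(AS,IQ)=105/4, d(AS,X)=8
step 3: merge (AS,IQ) at d=105/4, Q=-207/4; branch lengths AS→67/8, IQ→143/8; new cluster AIQS
  updated: d(AIQS,X)=-3/8
step 4: merge (AIQS,X) at d=-3/8; branch lengths AIQS→-3/16, X→-3/16; new cluster AIQSX
final tree: (((A:73/8,S:15/8):67/8,(I:-2,Q:17):143/8):-3/16,X:-3/16)
total length: 415/8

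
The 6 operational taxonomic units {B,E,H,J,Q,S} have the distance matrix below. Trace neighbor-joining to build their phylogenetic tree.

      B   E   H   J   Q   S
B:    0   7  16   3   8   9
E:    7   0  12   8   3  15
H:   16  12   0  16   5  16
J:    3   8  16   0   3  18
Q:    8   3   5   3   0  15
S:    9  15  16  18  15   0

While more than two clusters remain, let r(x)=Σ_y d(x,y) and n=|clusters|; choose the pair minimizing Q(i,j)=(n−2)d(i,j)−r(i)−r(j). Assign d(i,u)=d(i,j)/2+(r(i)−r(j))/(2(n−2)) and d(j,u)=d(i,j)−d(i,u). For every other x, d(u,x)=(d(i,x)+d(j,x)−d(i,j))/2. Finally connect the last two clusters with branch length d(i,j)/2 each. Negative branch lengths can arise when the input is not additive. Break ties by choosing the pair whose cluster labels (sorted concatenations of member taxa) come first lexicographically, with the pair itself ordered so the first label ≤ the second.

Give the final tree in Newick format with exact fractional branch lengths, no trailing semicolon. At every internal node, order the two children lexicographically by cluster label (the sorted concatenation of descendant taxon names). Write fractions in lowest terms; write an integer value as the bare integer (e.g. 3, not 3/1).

step 1: merge (B,S) at d=9, Q=-80; branch lengths B→3/4, S→33/4; new cluster BS
  updated: d(BS,E)=13/2, d(BS,H)=23/2, d(BS,J)=6, d(BS,Q)=7
step 2: merge (H,Q) at d=5, Q=-95/2; branch lengths H→83/12, Q→-23/12; new cluster HQ
  updated: d(BS,HQ)=27/4, d(E,HQ)=5, d(HQ,J)=7
step 3: merge (BS,J) at d=6, Q=-113/4; branch lengths BS→41/16, J→55/16; new cluster BJS
  updated: d(BJS,E)=17/4, d(BJS,HQ)=31/8
step 4: merge (BJS,E) at d=17/4, Q=-105/8; branch lengths BJS→25/16, E→43/16; new cluster BEJS
  updated: d(BEJS,HQ)=37/16
step 5: merge (BEJS,HQ) at d=37/16; branch lengths BEJS→37/32, HQ→37/32; new cluster BEHJQS
final tree: ((((B:3/4,S:33/4):41/16,J:55/16):25/16,E:43/16):37/32,(H:83/12,Q:-23/12):37/32)
total length: 425/16

((((B:3/4,S:33/4):41/16,J:55/16):25/16,E:43/16):37/32,(H:83/12,Q:-23/12):37/32)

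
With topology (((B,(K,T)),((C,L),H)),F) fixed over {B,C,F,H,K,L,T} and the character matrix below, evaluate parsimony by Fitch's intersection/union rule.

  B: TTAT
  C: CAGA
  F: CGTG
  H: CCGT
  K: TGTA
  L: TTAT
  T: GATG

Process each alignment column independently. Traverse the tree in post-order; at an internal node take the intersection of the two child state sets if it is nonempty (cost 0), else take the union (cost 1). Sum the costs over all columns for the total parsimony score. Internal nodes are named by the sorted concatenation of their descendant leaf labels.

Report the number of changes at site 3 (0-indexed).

4

[col 0] KT: children K:{T}, T:{G} ∪→ {G,T}; cost 1
[col 0] BKT: children B:{T}, KT:{G,T} ∩→ {T}; cost 0
[col 0] CL: children C:{C}, L:{T} ∪→ {C,T}; cost 1
[col 0] CHL: children CL:{C,T}, H:{C} ∩→ {C}; cost 0
[col 0] BCHKLT: children BKT:{T}, CHL:{C} ∪→ {C,T}; cost 1
[col 0] BCFHKLT: children BCHKLT:{C,T}, F:{C} ∩→ {C}; cost 0
[col 1] KT: children K:{G}, T:{A} ∪→ {A,G}; cost 1
[col 1] BKT: children B:{T}, KT:{A,G} ∪→ {A,G,T}; cost 1
[col 1] CL: children C:{A}, L:{T} ∪→ {A,T}; cost 1
[col 1] CHL: children CL:{A,T}, H:{C} ∪→ {A,C,T}; cost 1
[col 1] BCHKLT: children BKT:{A,G,T}, CHL:{A,C,T} ∩→ {A,T}; cost 0
[col 1] BCFHKLT: children BCHKLT:{A,T}, F:{G} ∪→ {A,G,T}; cost 1
[col 2] KT: children K:{T}, T:{T} ∩→ {T}; cost 0
[col 2] BKT: children B:{A}, KT:{T} ∪→ {A,T}; cost 1
[col 2] CL: children C:{G}, L:{A} ∪→ {A,G}; cost 1
[col 2] CHL: children CL:{A,G}, H:{G} ∩→ {G}; cost 0
[col 2] BCHKLT: children BKT:{A,T}, CHL:{G} ∪→ {A,G,T}; cost 1
[col 2] BCFHKLT: children BCHKLT:{A,G,T}, F:{T} ∩→ {T}; cost 0
[col 3] KT: children K:{A}, T:{G} ∪→ {A,G}; cost 1
[col 3] BKT: children B:{T}, KT:{A,G} ∪→ {A,G,T}; cost 1
[col 3] CL: children C:{A}, L:{T} ∪→ {A,T}; cost 1
[col 3] CHL: children CL:{A,T}, H:{T} ∩→ {T}; cost 0
[col 3] BCHKLT: children BKT:{A,G,T}, CHL:{T} ∩→ {T}; cost 0
[col 3] BCFHKLT: children BCHKLT:{T}, F:{G} ∪→ {G,T}; cost 1
per-site changes: [3, 5, 3, 4]; total = 15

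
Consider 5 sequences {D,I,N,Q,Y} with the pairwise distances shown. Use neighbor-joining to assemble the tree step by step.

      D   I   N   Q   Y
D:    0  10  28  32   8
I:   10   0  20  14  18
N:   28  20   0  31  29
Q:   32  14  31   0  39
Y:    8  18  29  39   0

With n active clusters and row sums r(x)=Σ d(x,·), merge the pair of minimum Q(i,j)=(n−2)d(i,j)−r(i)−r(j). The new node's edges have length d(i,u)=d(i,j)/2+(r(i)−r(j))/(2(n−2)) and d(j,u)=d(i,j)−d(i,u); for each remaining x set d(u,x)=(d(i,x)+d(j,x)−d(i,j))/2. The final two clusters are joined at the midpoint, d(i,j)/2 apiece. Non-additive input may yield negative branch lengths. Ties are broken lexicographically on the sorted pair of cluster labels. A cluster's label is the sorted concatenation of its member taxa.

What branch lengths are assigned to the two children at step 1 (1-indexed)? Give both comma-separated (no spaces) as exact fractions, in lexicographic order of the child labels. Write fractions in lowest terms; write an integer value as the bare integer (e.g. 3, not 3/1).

4/3,20/3

step 1: merge (D,Y) at d=8, Q=-148; branch lengths D→4/3, Y→20/3; new cluster DY
  updated: d(DY,I)=10, d(DY,N)=49/2, d(DY,Q)=63/2
step 2: merge (DY,N) at d=49/2, Q=-185/2; branch lengths DY→79/8, N→117/8; new cluster DNY
  updated: d(DNY,I)=11/4, d(DNY,Q)=19
step 3: merge (DNY,I) at d=11/4, Q=-143/4; branch lengths DNY→31/8, I→-9/8; new cluster DINY
  updated: d(DINY,Q)=121/8
step 4: merge (DINY,Q) at d=121/8; branch lengths DINY→121/16, Q→121/16; new cluster DINQY
final tree: ((((D:4/3,Y:20/3):79/8,N:117/8):31/8,I:-9/8):121/16,Q:121/16)
total length: 403/8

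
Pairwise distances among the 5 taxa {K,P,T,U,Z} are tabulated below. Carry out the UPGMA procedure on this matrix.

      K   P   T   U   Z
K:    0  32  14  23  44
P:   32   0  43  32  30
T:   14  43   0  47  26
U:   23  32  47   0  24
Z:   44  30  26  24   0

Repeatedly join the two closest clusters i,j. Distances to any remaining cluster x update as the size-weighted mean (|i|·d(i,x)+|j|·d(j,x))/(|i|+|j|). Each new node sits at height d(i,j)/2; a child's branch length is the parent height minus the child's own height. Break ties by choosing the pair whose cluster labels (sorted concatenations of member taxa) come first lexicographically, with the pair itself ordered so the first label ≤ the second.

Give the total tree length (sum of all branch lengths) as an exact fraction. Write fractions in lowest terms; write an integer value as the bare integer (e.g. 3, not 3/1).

iteration 1: select K,T (d=14); attach at lengths (7, 7); label the merged cluster KT
  updated: d(KT,P)=75/2, d(KT,U)=35, d(KT,Z)=35
iteration 2: select U,Z (d=24); attach at lengths (12, 12); label the merged cluster UZ
  updated: d(KT,UZ)=35, d(P,UZ)=31
iteration 3: select P,UZ (d=31); attach at lengths (31/2, 7/2); label the merged cluster PUZ
  updated: d(KT,PUZ)=215/6
iteration 4: select KT,PUZ (d=215/6); attach at lengths (131/12, 29/12); label the merged cluster KPTUZ
final tree: ((K:7,T:7):131/12,(P:31/2,(U:12,Z:12):7/2):29/12)
total length: 211/3

211/3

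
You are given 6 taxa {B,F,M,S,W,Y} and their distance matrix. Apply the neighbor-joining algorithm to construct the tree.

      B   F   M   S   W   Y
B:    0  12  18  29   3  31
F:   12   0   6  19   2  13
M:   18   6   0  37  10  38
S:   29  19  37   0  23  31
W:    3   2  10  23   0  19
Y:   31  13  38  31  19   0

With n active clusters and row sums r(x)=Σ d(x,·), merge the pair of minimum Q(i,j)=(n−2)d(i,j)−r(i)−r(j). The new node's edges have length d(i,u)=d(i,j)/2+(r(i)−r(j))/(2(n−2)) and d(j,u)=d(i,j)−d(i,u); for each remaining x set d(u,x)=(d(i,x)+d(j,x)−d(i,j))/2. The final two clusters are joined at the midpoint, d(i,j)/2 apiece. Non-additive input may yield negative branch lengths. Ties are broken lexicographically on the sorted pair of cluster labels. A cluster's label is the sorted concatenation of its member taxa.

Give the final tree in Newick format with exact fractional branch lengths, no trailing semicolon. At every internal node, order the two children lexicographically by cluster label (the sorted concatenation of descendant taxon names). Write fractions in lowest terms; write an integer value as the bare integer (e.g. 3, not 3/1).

(((B:47/8,W:-23/8):11/4,(F:-41/12,(S:131/8,Y:117/8):47/12):4):39/8,M:39/8)

step 1: merge (S,Y) at d=31, Q=-147; branch lengths S→131/8, Y→117/8; new cluster SY
  updated: d(B,SY)=29/2, d(F,SY)=1/2, d(M,SY)=22, d(SY,W)=11/2
step 2: merge (F,SY) at d=1/2, Q=-123/2; branch lengths F→-41/12, SY→47/12; new cluster FSY
  updated: d(B,FSY)=13, d(FSY,M)=55/4, d(FSY,W)=7/2
step 3: merge (B,W) at d=3, Q=-89/2; branch lengths B→47/8, W→-23/8; new cluster BW
  updated: d(BW,FSY)=27/4, d(BW,M)=25/2
step 4: merge (BW,FSY) at d=27/4, Q=-33; branch lengths BW→11/4, FSY→4; new cluster BFSWY
  updated: d(BFSWY,M)=39/4
step 5: merge (BFSWY,M) at d=39/4; branch lengths BFSWY→39/8, M→39/8; new cluster BFMSWY
final tree: (((B:47/8,W:-23/8):11/4,(F:-41/12,(S:131/8,Y:117/8):47/12):4):39/8,M:39/8)
total length: 51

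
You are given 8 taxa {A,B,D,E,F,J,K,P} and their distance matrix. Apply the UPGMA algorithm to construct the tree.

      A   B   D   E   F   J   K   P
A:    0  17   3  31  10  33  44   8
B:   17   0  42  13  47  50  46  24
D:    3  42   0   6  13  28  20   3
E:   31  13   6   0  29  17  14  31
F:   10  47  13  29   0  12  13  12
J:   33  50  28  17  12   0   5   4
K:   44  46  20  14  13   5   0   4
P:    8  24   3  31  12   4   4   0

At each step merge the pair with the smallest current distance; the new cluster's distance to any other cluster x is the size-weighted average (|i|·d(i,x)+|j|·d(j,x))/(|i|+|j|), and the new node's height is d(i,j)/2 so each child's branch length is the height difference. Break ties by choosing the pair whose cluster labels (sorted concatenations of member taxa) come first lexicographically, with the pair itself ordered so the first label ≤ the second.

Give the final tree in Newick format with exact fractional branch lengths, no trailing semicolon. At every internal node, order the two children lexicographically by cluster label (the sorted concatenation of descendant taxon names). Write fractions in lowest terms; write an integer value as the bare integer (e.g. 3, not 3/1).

((((A:3/2,D:3/2):17/4,F:23/4):139/36,((J:2,P:2):1/4,K:9/4):265/36):185/36,(B:13/2,E:13/2):33/4)

step 1: merge (A,D) at d=3; branch lengths A→3/2, D→3/2; new cluster AD
  updated: d(AD,B)=59/2, d(AD,E)=37/2, d(AD,F)=23/2, d(AD,J)=61/2, d(AD,K)=32, d(AD,P)=11/2
step 2: merge (J,P) at d=4; branch lengths J→2, P→2; new cluster JP
  updated: d(AD,JP)=18, d(B,JP)=37, d(E,JP)=24, d(F,JP)=12, d(JP,K)=9/2
step 3: merge (JP,K) at d=9/2; branch lengths JP→1/4, K→9/4; new cluster JKP
  updated: d(AD,JKP)=68/3, d(B,JKP)=40, d(E,JKP)=62/3, d(F,JKP)=37/3
step 4: merge (AD,F) at d=23/2; branch lengths AD→17/4, F→23/4; new cluster ADF
  updated: d(ADF,B)=106/3, d(ADF,E)=22, d(ADF,JKP)=173/9
step 5: merge (B,E) at d=13; branch lengths B→13/2, E→13/2; new cluster BE
  updated: d(ADF,BE)=86/3, d(BE,JKP)=91/3
step 6: merge (ADF,JKP) at d=173/9; branch lengths ADF→139/36, JKP→265/36; new cluster ADFJKP
  updated: d(ADFJKP,BE)=59/2
step 7: merge (ADFJKP,BE) at d=59/2; branch lengths ADFJKP→185/36, BE→33/4; new cluster ABDEFJKP
final tree: ((((A:3/2,D:3/2):17/4,F:23/4):139/36,((J:2,P:2):1/4,K:9/4):265/36):185/36,(B:13/2,E:13/2):33/4)
total length: 514/9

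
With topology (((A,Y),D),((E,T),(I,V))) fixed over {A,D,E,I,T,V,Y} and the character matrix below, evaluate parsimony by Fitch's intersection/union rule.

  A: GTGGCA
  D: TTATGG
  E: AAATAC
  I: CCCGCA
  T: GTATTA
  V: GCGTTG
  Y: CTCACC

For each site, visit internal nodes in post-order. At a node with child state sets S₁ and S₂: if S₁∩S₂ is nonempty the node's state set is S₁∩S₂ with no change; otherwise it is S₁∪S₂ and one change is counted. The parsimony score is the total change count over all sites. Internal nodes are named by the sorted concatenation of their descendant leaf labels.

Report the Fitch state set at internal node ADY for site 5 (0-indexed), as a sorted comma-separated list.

site 0, node AY: A={G} ∪ Y={C} → {C,G} (+1)
site 0, node ADY: AY={C,G} ∪ D={T} → {C,G,T} (+1)
site 0, node ET: E={A} ∪ T={G} → {A,G} (+1)
site 0, node IV: I={C} ∪ V={G} → {C,G} (+1)
site 0, node EITV: ET={A,G} ∩ IV={C,G} → {G} (+0)
site 0, node ADEITVY: ADY={C,G,T} ∩ EITV={G} → {G} (+0)
site 1, node AY: A={T} ∩ Y={T} → {T} (+0)
site 1, node ADY: AY={T} ∩ D={T} → {T} (+0)
site 1, node ET: E={A} ∪ T={T} → {A,T} (+1)
site 1, node IV: I={C} ∩ V={C} → {C} (+0)
site 1, node EITV: ET={A,T} ∪ IV={C} → {A,C,T} (+1)
site 1, node ADEITVY: ADY={T} ∩ EITV={A,C,T} → {T} (+0)
site 2, node AY: A={G} ∪ Y={C} → {C,G} (+1)
site 2, node ADY: AY={C,G} ∪ D={A} → {A,C,G} (+1)
site 2, node ET: E={A} ∩ T={A} → {A} (+0)
site 2, node IV: I={C} ∪ V={G} → {C,G} (+1)
site 2, node EITV: ET={A} ∪ IV={C,G} → {A,C,G} (+1)
site 2, node ADEITVY: ADY={A,C,G} ∩ EITV={A,C,G} → {A,C,G} (+0)
site 3, node AY: A={G} ∪ Y={A} → {A,G} (+1)
site 3, node ADY: AY={A,G} ∪ D={T} → {A,G,T} (+1)
site 3, node ET: E={T} ∩ T={T} → {T} (+0)
site 3, node IV: I={G} ∪ V={T} → {G,T} (+1)
site 3, node EITV: ET={T} ∩ IV={G,T} → {T} (+0)
site 3, node ADEITVY: ADY={A,G,T} ∩ EITV={T} → {T} (+0)
site 4, node AY: A={C} ∩ Y={C} → {C} (+0)
site 4, node ADY: AY={C} ∪ D={G} → {C,G} (+1)
site 4, node ET: E={A} ∪ T={T} → {A,T} (+1)
site 4, node IV: I={C} ∪ V={T} → {C,T} (+1)
site 4, node EITV: ET={A,T} ∩ IV={C,T} → {T} (+0)
site 4, node ADEITVY: ADY={C,G} ∪ EITV={T} → {C,G,T} (+1)
site 5, node AY: A={A} ∪ Y={C} → {A,C} (+1)
site 5, node ADY: AY={A,C} ∪ D={G} → {A,C,G} (+1)
site 5, node ET: E={C} ∪ T={A} → {A,C} (+1)
site 5, node IV: I={A} ∪ V={G} → {A,G} (+1)
site 5, node EITV: ET={A,C} ∩ IV={A,G} → {A} (+0)
site 5, node ADEITVY: ADY={A,C,G} ∩ EITV={A} → {A} (+0)
per-site changes: [4, 2, 4, 3, 4, 4]; total = 21

A,C,G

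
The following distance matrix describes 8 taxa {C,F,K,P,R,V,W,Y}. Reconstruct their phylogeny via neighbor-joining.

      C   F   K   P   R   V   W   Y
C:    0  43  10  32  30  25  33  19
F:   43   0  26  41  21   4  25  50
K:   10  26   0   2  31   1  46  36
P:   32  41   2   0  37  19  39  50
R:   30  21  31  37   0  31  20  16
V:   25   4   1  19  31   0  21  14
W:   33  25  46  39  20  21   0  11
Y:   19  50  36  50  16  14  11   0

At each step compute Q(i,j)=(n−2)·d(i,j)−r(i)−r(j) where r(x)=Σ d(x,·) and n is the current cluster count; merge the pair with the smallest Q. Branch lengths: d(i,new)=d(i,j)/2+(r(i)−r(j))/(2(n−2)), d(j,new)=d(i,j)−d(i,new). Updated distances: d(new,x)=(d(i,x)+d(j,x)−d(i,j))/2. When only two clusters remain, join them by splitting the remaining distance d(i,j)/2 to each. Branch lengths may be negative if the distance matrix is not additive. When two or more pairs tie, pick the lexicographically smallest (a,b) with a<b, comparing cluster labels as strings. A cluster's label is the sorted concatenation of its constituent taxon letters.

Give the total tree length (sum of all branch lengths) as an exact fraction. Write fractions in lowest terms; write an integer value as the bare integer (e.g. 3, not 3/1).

2301/32

1. join K+P (d=2, Q=-360) ⇒ KP; edges |K|=-14/3, |P|=20/3
  updated: d(C,KP)=20, d(F,KP)=65/2, d(KP,R)=33, d(KP,V)=9, d(KP,W)=83/2, d(KP,Y)=42
2. join F+V (d=4, Q=-519/2) ⇒ FV; edges |F|=183/20, |V|=-103/20
  updated: d(C,FV)=32, d(FV,KP)=75/4, d(FV,R)=24, d(FV,W)=21, d(FV,Y)=30
3. join C+KP (d=20, Q=-837/4) ⇒ CKP; edges |C|=235/32, |KP|=405/32
  updated: d(CKP,FV)=123/8, d(CKP,R)=43/2, d(CKP,W)=109/4, d(CKP,Y)=41/2
4. join CKP+FV (d=123/8, Q=-1031/8) ⇒ CFKPV; edges |CKP|=323/48, |FV|=415/48
  updated: d(CFKPV,R)=241/16, d(CFKPV,W)=263/16, d(CFKPV,Y)=281/16
5. join CFKPV+R (d=241/16, Q=-70) ⇒ CFKPRV; edges |CFKPV|=225/32, |R|=257/32
  updated: d(CFKPRV,W)=171/16, d(CFKPRV,Y)=37/4
6. join CFKPRV+W (d=171/16, Q=-495/16) ⇒ CFKPRVW; edges |CFKPRV|=143/32, |W|=199/32
  updated: d(CFKPRVW,Y)=153/32
7. join CFKPRVW+Y (d=153/32) ⇒ CFKPRVWY; edges |CFKPRVW|=153/64, |Y|=153/64
final tree: (((((C:235/32,(K:-14/3,P:20/3):405/32):323/48,(F:183/20,V:-103/20):415/48):225/32,R:257/32):143/32,W:199/32):153/64,Y:153/64)
total length: 2301/32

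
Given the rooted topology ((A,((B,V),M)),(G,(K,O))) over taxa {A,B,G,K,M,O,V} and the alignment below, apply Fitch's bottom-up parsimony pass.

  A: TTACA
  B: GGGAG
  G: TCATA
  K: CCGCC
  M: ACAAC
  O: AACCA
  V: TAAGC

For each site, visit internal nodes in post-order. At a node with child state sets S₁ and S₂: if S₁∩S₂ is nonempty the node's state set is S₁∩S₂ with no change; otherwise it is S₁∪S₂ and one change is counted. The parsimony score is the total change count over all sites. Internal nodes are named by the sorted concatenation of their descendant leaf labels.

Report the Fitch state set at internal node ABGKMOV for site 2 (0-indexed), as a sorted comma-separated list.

BV@0: {G} ∪ {T} = {G,T} (union, +1)
BMV@0: {G,T} ∪ {A} = {A,G,T} (union, +1)
ABMV@0: {T} ∩ {A,G,T} = {T} (intersection, +0)
KO@0: {C} ∪ {A} = {A,C} (union, +1)
GKO@0: {T} ∪ {A,C} = {A,C,T} (union, +1)
ABGKMOV@0: {T} ∩ {A,C,T} = {T} (intersection, +0)
BV@1: {G} ∪ {A} = {A,G} (union, +1)
BMV@1: {A,G} ∪ {C} = {A,C,G} (union, +1)
ABMV@1: {T} ∪ {A,C,G} = {A,C,G,T} (union, +1)
KO@1: {C} ∪ {A} = {A,C} (union, +1)
GKO@1: {C} ∩ {A,C} = {C} (intersection, +0)
ABGKMOV@1: {A,C,G,T} ∩ {C} = {C} (intersection, +0)
BV@2: {G} ∪ {A} = {A,G} (union, +1)
BMV@2: {A,G} ∩ {A} = {A} (intersection, +0)
ABMV@2: {A} ∩ {A} = {A} (intersection, +0)
KO@2: {G} ∪ {C} = {C,G} (union, +1)
GKO@2: {A} ∪ {C,G} = {A,C,G} (union, +1)
ABGKMOV@2: {A} ∩ {A,C,G} = {A} (intersection, +0)
BV@3: {A} ∪ {G} = {A,G} (union, +1)
BMV@3: {A,G} ∩ {A} = {A} (intersection, +0)
ABMV@3: {C} ∪ {A} = {A,C} (union, +1)
KO@3: {C} ∩ {C} = {C} (intersection, +0)
GKO@3: {T} ∪ {C} = {C,T} (union, +1)
ABGKMOV@3: {A,C} ∩ {C,T} = {C} (intersection, +0)
BV@4: {G} ∪ {C} = {C,G} (union, +1)
BMV@4: {C,G} ∩ {C} = {C} (intersection, +0)
ABMV@4: {A} ∪ {C} = {A,C} (union, +1)
KO@4: {C} ∪ {A} = {A,C} (union, +1)
GKO@4: {A} ∩ {A,C} = {A} (intersection, +0)
ABGKMOV@4: {A,C} ∩ {A} = {A} (intersection, +0)
per-site changes: [4, 4, 3, 3, 3]; total = 17

A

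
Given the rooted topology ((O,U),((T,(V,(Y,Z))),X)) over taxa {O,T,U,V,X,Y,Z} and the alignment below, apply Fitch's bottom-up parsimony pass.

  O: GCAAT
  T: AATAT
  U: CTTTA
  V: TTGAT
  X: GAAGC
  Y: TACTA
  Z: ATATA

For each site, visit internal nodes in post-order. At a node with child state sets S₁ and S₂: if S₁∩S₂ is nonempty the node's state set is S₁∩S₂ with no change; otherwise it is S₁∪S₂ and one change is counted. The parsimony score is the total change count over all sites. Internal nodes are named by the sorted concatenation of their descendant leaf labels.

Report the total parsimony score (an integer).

OU@0: {G} ∪ {C} = {C,G} (union, +1)
YZ@0: {T} ∪ {A} = {A,T} (union, +1)
VYZ@0: {T} ∩ {A,T} = {T} (intersection, +0)
TVYZ@0: {A} ∪ {T} = {A,T} (union, +1)
TVXYZ@0: {A,T} ∪ {G} = {A,G,T} (union, +1)
OTUVXYZ@0: {C,G} ∩ {A,G,T} = {G} (intersection, +0)
OU@1: {C} ∪ {T} = {C,T} (union, +1)
YZ@1: {A} ∪ {T} = {A,T} (union, +1)
VYZ@1: {T} ∩ {A,T} = {T} (intersection, +0)
TVYZ@1: {A} ∪ {T} = {A,T} (union, +1)
TVXYZ@1: {A,T} ∩ {A} = {A} (intersection, +0)
OTUVXYZ@1: {C,T} ∪ {A} = {A,C,T} (union, +1)
OU@2: {A} ∪ {T} = {A,T} (union, +1)
YZ@2: {C} ∪ {A} = {A,C} (union, +1)
VYZ@2: {G} ∪ {A,C} = {A,C,G} (union, +1)
TVYZ@2: {T} ∪ {A,C,G} = {A,C,G,T} (union, +1)
TVXYZ@2: {A,C,G,T} ∩ {A} = {A} (intersection, +0)
OTUVXYZ@2: {A,T} ∩ {A} = {A} (intersection, +0)
OU@3: {A} ∪ {T} = {A,T} (union, +1)
YZ@3: {T} ∩ {T} = {T} (intersection, +0)
VYZ@3: {A} ∪ {T} = {A,T} (union, +1)
TVYZ@3: {A} ∩ {A,T} = {A} (intersection, +0)
TVXYZ@3: {A} ∪ {G} = {A,G} (union, +1)
OTUVXYZ@3: {A,T} ∩ {A,G} = {A} (intersection, +0)
OU@4: {T} ∪ {A} = {A,T} (union, +1)
YZ@4: {A} ∩ {A} = {A} (intersection, +0)
VYZ@4: {T} ∪ {A} = {A,T} (union, +1)
TVYZ@4: {T} ∩ {A,T} = {T} (intersection, +0)
TVXYZ@4: {T} ∪ {C} = {C,T} (union, +1)
OTUVXYZ@4: {A,T} ∩ {C,T} = {T} (intersection, +0)
per-site changes: [4, 4, 4, 3, 3]; total = 18

18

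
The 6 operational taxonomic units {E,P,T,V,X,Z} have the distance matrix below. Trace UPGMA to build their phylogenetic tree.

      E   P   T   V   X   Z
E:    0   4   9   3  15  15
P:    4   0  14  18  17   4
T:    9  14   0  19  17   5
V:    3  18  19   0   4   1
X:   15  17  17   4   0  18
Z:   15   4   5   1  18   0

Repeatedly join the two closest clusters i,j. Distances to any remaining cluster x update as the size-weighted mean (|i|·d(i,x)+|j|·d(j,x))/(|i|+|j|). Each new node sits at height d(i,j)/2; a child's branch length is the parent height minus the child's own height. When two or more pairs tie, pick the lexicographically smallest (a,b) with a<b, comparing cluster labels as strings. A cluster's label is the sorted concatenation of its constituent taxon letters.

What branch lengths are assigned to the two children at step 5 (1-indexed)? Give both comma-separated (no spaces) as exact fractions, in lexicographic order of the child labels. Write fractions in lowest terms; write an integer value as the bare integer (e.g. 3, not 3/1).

1. join V+Z (d=1) ⇒ VZ; edges |V|=1/2, |Z|=1/2
  updated: d(E,VZ)=9, d(P,VZ)=11, d(T,VZ)=12, d(VZ,X)=11
2. join E+P (d=4) ⇒ EP; edges |E|=2, |P|=2
  updated: d(EP,T)=23/2, d(EP,VZ)=10, d(EP,X)=16
3. join EP+VZ (d=10) ⇒ EPVZ; edges |EP|=3, |VZ|=9/2
  updated: d(EPVZ,T)=47/4, d(EPVZ,X)=27/2
4. join EPVZ+T (d=47/4) ⇒ EPTVZ; edges |EPVZ|=7/8, |T|=47/8
  updated: d(EPTVZ,X)=71/5
5. join EPTVZ+X (d=71/5) ⇒ EPTVXZ; edges |EPTVZ|=49/40, |X|=71/10
final tree: ((((E:2,P:2):3,(V:1/2,Z:1/2):9/2):7/8,T:47/8):49/40,X:71/10)
total length: 1103/40

49/40,71/10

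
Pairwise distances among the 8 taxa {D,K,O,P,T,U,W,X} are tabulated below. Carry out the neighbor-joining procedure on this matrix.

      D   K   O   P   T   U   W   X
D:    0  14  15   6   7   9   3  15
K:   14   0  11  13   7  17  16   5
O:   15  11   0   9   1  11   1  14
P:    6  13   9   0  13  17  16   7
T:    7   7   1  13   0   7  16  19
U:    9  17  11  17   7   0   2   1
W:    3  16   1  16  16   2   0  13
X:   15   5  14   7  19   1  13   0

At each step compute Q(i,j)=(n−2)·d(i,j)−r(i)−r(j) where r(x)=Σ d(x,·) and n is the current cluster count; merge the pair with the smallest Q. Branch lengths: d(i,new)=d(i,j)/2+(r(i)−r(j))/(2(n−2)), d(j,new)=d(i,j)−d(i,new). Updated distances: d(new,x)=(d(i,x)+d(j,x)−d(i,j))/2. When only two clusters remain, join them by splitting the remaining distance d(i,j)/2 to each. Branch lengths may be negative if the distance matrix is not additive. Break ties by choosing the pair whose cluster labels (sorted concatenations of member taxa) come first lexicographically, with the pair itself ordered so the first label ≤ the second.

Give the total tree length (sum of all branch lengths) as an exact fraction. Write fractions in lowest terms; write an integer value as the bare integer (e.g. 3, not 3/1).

step 1: merge (U,X) at d=1, Q=-132; branch lengths U→-1/3, X→4/3; new cluster UX
  updated: d(D,UX)=23/2, d(K,UX)=21/2, d(O,UX)=12, d(P,UX)=23/2, d(T,UX)=25/2, d(UX,W)=7
step 2: merge (O,W) at d=1, Q=-103; branch lengths O→-1/2, W→3/2; new cluster OW
  updated: d(D,OW)=17/2, d(K,OW)=13, d(OW,P)=12, d(OW,T)=8, d(OW,UX)=9
step 3: merge (D,P) at d=6, Q=-157/2; branch lengths D→31/16, P→65/16; new cluster DP
  updated: d(DP,K)=21/2, d(DP,OW)=29/4, d(DP,T)=7, d(DP,UX)=17/2
step 4: merge (K,T) at d=7, Q=-109/2; branch lengths K→55/12, T→29/12; new cluster KT
  updated: d(DP,KT)=21/4, d(KT,OW)=7, d(KT,UX)=8
step 5: merge (DP,KT) at d=21/4, Q=-123/4; branch lengths DP→45/16, KT→39/16; new cluster DKPT
  updated: d(DKPT,OW)=9/2, d(DKPT,UX)=45/8
step 6: merge (DKPT,OW) at d=9/2, Q=-153/8; branch lengths DKPT→9/16, OW→63/16; new cluster DKOPTW
  updated: d(DKOPTW,UX)=81/16
step 7: merge (DKOPTW,UX) at d=81/16; branch lengths DKOPTW→81/32, UX→81/32; new cluster DKOPTUWX
final tree: ((((D:31/16,P:65/16):45/16,(K:55/12,T:29/12):39/16):9/16,(O:-1/2,W:3/2):63/16):81/32,(U:-1/3,X:4/3):81/32)
total length: 477/16

477/16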